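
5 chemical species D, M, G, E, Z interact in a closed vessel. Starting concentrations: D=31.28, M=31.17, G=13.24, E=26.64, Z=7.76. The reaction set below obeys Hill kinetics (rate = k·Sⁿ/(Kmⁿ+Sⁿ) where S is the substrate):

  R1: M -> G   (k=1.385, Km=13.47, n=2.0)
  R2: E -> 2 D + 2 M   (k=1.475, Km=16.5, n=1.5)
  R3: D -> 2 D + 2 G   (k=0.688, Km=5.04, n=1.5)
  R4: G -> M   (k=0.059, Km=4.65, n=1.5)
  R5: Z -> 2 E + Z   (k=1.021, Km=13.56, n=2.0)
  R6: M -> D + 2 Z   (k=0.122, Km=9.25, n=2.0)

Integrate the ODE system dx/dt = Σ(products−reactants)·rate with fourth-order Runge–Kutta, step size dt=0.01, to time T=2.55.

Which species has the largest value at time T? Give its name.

Dominant species at T: D

RK4 with dt=0.01: 255 steps to T=2.55. Trajectory (selected grid times):
t=0.00: D=31.28 M=31.17 G=13.24 E=26.64 Z=7.76
t=0.28: D=32.05 M=31.38 G=13.92 E=26.50 Z=7.82
t=0.57: D=32.84 M=31.60 G=14.62 E=26.37 Z=7.89
t=0.85: D=33.61 M=31.80 G=15.29 E=26.24 Z=7.95
t=1.13: D=34.37 M=32.01 G=15.97 E=26.11 Z=8.01
t=1.42: D=35.16 M=32.21 G=16.68 E=25.98 Z=8.08
t=1.70: D=35.92 M=32.41 G=17.36 E=25.86 Z=8.14
t=1.98: D=36.68 M=32.61 G=18.04 E=25.73 Z=8.21
t=2.27: D=37.47 M=32.82 G=18.75 E=25.61 Z=8.27
t=2.55: D=38.23 M=33.01 G=19.44 E=25.50 Z=8.33
At T=2.55: D=38.23 M=33.01 G=19.44 E=25.50 Z=8.33; the largest is D.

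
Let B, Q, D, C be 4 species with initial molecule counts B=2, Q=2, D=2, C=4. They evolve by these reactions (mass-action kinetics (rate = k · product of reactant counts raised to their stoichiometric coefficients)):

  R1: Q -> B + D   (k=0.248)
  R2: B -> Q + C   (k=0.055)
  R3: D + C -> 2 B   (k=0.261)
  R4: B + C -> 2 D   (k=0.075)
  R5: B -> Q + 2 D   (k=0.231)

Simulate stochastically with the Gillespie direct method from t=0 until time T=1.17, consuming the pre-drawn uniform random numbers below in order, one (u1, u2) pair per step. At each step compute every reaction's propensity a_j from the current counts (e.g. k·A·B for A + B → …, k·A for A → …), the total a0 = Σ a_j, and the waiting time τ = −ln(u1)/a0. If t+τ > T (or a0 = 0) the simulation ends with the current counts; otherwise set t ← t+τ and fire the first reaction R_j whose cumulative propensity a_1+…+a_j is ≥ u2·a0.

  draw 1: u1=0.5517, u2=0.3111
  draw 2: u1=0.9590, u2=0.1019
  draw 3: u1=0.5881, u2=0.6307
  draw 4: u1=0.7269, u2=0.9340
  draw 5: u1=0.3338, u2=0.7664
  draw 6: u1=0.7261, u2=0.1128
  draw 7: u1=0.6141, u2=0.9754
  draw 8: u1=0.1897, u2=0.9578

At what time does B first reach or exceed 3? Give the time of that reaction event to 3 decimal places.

Threshold first reached at t = 0.158

t=0.000: B=2 Q=2 D=2 C=4
Draw 1: a1=0.496, a2=0.110, a3=2.088, a4=0.600, a5=0.462, a0=3.756; τ=−ln(0.5517)/3.756=0.158 → t=0.158; u2·a0=0.3111·3.756=1.168; a1+a2=0.606 < 1.168 ≤ a1+…+a3=2.694 → R3 fires; B=4 Q=2 D=1 C=3
Draw 2: a1=0.496, a2=0.220, a3=0.783, a4=0.900, a5=0.924, a0=3.323; τ=−ln(0.9590)/3.323=0.013 → t=0.171; u2·a0=0.1019·3.323=0.339 ≤ a1=0.496 → R1 fires; B=5 Q=1 D=2 C=3
Draw 3: a1=0.248, a2=0.275, a3=1.566, a4=1.125, a5=1.155, a0=4.369; τ=−ln(0.5881)/4.369=0.122 → t=0.292; u2·a0=0.6307·4.369=2.756; a1+…+a3=2.089 < 2.756 ≤ a1+…+a4=3.214 → R4 fires; B=4 Q=1 D=4 C=2
Draw 4: a1=0.248, a2=0.220, a3=2.088, a4=0.600, a5=0.924, a0=4.080; τ=−ln(0.7269)/4.080=0.078 → t=0.371; u2·a0=0.9340·4.080=3.811; a1+…+a4=3.156 < 3.811 ≤ a1+…+a5=4.080 → R5 fires; B=3 Q=2 D=6 C=2
Draw 5: a1=0.496, a2=0.165, a3=3.132, a4=0.450, a5=0.693, a0=4.936; τ=−ln(0.3338)/4.936=0.222 → t=0.593; u2·a0=0.7664·4.936=3.783; a1+a2=0.661 < 3.783 ≤ a1+…+a3=3.793 → R3 fires; B=5 Q=2 D=5 C=1
Draw 6: a1=0.496, a2=0.275, a3=1.305, a4=0.375, a5=1.155, a0=3.606; τ=−ln(0.7261)/3.606=0.089 → t=0.682; u2·a0=0.1128·3.606=0.407 ≤ a1=0.496 → R1 fires; B=6 Q=1 D=6 C=1
Draw 7: a1=0.248, a2=0.330, a3=1.566, a4=0.450, a5=1.386, a0=3.980; τ=−ln(0.6141)/3.980=0.123 → t=0.804; u2·a0=0.9754·3.980=3.882; a1+…+a4=2.594 < 3.882 ≤ a1+…+a5=3.980 → R5 fires; B=5 Q=2 D=8 C=1
Draw 8: a1=0.496, a2=0.275, a3=2.088, a4=0.375, a5=1.155, a0=4.389; τ=−ln(0.1897)/4.389=0.379 → t=1.183 > T=1.17: stop.
B first becomes ≥ 3 when it reaches 4 at the event at t=0.158.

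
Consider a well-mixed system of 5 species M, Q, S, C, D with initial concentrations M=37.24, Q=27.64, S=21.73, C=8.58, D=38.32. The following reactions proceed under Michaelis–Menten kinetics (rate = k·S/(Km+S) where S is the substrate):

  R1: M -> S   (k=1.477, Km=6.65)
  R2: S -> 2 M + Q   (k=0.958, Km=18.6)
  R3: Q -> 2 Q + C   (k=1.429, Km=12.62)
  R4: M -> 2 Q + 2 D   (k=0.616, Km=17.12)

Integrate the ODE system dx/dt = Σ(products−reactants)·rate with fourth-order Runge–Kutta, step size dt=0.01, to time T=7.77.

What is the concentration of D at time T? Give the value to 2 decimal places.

RK4 with dt=0.01: 777 steps to T=7.77. Trajectory (selected grid times):
t=0.00: M=37.24 Q=27.64 S=21.73 C=8.58 D=38.32
t=0.86: M=36.70 Q=29.66 S=22.36 C=9.43 D=39.04
t=1.73: M=36.16 Q=31.73 S=22.99 C=10.31 D=39.77
t=2.59: M=35.65 Q=33.79 S=23.60 C=11.20 D=40.49
t=3.45: M=35.15 Q=35.87 S=24.21 C=12.10 D=41.20
t=4.32: M=34.65 Q=37.99 S=24.81 C=13.03 D=41.92
t=5.18: M=34.18 Q=40.10 S=25.40 C=13.96 D=42.63
t=6.04: M=33.72 Q=42.23 S=25.99 C=14.90 D=43.34
t=6.91: M=33.27 Q=44.39 S=26.57 C=15.86 D=44.05
t=7.77: M=32.84 Q=46.53 S=27.14 C=16.82 D=44.74
Read off D at T=7.77: 44.74

D at T = 44.74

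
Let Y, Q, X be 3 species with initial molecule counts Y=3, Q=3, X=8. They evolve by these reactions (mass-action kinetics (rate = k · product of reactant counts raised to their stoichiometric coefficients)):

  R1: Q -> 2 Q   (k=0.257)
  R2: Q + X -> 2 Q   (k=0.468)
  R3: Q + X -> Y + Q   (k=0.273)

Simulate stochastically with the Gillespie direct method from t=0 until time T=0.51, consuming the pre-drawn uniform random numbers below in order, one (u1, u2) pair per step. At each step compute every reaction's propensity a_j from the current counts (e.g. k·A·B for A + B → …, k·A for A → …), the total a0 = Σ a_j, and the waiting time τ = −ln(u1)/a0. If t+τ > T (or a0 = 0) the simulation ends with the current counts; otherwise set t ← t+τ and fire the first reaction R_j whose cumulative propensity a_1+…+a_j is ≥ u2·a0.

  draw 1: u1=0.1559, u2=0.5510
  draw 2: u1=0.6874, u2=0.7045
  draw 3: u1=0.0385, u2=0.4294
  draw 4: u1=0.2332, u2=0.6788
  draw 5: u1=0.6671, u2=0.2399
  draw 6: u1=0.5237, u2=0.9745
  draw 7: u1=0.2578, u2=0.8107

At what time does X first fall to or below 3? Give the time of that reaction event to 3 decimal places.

t=0.000: Y=3 Q=3 X=8
Draw 1: a1=0.771, a2=11.232, a3=6.552, a0=18.555; τ=−ln(0.1559)/18.555=0.100 → t=0.100; u2·a0=0.5510·18.555=10.224; a1=0.771 < 10.224 ≤ a1+a2=12.003 → R2 fires; Y=3 Q=4 X=7
Draw 2: a1=1.028, a2=13.104, a3=7.644, a0=21.776; τ=−ln(0.6874)/21.776=0.017 → t=0.117; u2·a0=0.7045·21.776=15.341; a1+a2=14.132 < 15.341 ≤ a1+…+a3=21.776 → R3 fires; Y=4 Q=4 X=6
Draw 3: a1=1.028, a2=11.232, a3=6.552, a0=18.812; τ=−ln(0.0385)/18.812=0.173 → t=0.291; u2·a0=0.4294·18.812=8.078; a1=1.028 < 8.078 ≤ a1+a2=12.260 → R2 fires; Y=4 Q=5 X=5
Draw 4: a1=1.285, a2=11.700, a3=6.825, a0=19.810; τ=−ln(0.2332)/19.810=0.073 → t=0.364; u2·a0=0.6788·19.810=13.447; a1+a2=12.985 < 13.447 ≤ a1+…+a3=19.810 → R3 fires; Y=5 Q=5 X=4
Draw 5: a1=1.285, a2=9.360, a3=5.460, a0=16.105; τ=−ln(0.6671)/16.105=0.025 → t=0.389; u2·a0=0.2399·16.105=3.864; a1=1.285 < 3.864 ≤ a1+a2=10.645 → R2 fires; Y=5 Q=6 X=3
Draw 6: a1=1.542, a2=8.424, a3=4.914, a0=14.880; τ=−ln(0.5237)/14.880=0.043 → t=0.433; u2·a0=0.9745·14.880=14.501; a1+a2=9.966 < 14.501 ≤ a1+…+a3=14.880 → R3 fires; Y=6 Q=6 X=2
Draw 7: a1=1.542, a2=5.616, a3=3.276, a0=10.434; τ=−ln(0.2578)/10.434=0.130 → t=0.563 > T=0.51: stop.
X first becomes ≤ 3 when it reaches 3 at the event at t=0.389.

Threshold first reached at t = 0.389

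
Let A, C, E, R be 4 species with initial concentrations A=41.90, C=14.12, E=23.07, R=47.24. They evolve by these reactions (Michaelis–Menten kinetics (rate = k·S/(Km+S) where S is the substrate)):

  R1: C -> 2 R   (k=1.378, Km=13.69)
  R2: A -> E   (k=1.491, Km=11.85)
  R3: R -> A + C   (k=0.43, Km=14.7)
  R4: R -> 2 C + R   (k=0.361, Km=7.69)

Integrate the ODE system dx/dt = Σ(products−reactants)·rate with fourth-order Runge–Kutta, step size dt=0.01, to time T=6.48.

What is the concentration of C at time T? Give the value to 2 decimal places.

RK4 with dt=0.01: 648 steps to T=6.48. Trajectory (selected grid times):
t=0.00: A=41.90 C=14.12 E=23.07 R=47.24
t=0.72: A=41.30 C=14.30 E=23.91 R=48.01
t=1.44: A=40.71 C=14.48 E=24.74 R=48.79
t=2.16: A=40.11 C=14.65 E=25.57 R=49.58
t=2.88: A=39.53 C=14.83 E=26.40 R=50.37
t=3.60: A=38.94 C=15.00 E=27.22 R=51.16
t=4.32: A=38.36 C=15.18 E=28.04 R=51.96
t=5.04: A=37.78 C=15.35 E=28.86 R=52.77
t=5.76: A=37.21 C=15.52 E=29.68 R=53.57
t=6.48: A=36.64 C=15.69 E=30.49 R=54.39
Read off C at T=6.48: 15.69

C at T = 15.69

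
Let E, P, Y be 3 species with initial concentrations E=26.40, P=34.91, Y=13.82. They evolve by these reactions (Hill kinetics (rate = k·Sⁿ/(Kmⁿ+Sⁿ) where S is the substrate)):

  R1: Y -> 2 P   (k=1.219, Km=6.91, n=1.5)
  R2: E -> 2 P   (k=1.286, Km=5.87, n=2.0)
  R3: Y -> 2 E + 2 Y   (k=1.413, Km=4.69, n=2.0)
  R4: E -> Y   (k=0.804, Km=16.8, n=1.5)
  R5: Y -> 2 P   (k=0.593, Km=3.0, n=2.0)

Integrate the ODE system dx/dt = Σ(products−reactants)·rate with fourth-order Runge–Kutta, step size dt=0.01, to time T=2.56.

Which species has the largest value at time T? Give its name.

RK4 with dt=0.01: 256 steps to T=2.56. Trajectory (selected grid times):
t=0.00: E=26.40 P=34.91 Y=13.82
t=0.28: E=26.62 P=36.42 Y=13.91
t=0.57: E=26.84 P=37.98 Y=14.01
t=0.85: E=27.06 P=39.50 Y=14.11
t=1.14: E=27.28 P=41.07 Y=14.20
t=1.42: E=27.50 P=42.58 Y=14.30
t=1.71: E=27.73 P=44.16 Y=14.40
t=1.99: E=27.95 P=45.68 Y=14.49
t=2.28: E=28.17 P=47.25 Y=14.59
t=2.56: E=28.39 P=48.78 Y=14.69
At T=2.56: E=28.39 P=48.78 Y=14.69; the largest is P.

Dominant species at T: P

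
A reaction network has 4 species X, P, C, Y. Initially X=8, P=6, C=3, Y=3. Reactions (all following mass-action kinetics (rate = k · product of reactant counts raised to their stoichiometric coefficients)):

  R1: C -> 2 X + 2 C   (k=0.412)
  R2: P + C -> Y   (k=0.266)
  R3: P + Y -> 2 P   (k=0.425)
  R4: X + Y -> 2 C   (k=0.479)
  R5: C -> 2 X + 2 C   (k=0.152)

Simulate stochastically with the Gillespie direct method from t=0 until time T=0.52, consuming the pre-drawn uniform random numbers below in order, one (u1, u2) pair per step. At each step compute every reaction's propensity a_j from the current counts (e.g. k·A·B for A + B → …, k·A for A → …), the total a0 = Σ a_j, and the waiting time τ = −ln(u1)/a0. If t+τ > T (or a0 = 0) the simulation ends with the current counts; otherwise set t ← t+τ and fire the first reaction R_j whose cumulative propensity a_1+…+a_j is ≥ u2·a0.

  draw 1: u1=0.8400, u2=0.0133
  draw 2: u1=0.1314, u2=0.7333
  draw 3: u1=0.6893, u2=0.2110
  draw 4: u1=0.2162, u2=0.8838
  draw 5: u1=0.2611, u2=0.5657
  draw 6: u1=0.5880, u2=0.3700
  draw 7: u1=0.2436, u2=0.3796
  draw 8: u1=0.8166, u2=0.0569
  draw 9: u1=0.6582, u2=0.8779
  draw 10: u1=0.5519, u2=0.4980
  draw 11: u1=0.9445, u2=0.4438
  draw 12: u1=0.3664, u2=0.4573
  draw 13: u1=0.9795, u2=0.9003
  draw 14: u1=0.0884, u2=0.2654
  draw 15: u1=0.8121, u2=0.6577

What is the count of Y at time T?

Y at T = 1

t=0.000: X=8 P=6 C=3 Y=3
Draw 1: a1=1.236, a2=4.788, a3=7.650, a4=11.496, a5=0.456, a0=25.626; τ=−ln(0.8400)/25.626=0.007 → t=0.007; u2·a0=0.0133·25.626=0.341 ≤ a1=1.236 → R1 fires; X=10 P=6 C=4 Y=3
Draw 2: a1=1.648, a2=6.384, a3=7.650, a4=14.370, a5=0.608, a0=30.660; τ=−ln(0.1314)/30.660=0.066 → t=0.073; u2·a0=0.7333·30.660=22.483; a1+…+a3=15.682 < 22.483 ≤ a1+…+a4=30.052 → R4 fires; X=9 P=6 C=6 Y=2
Draw 3: a1=2.472, a2=9.576, a3=5.100, a4=8.622, a5=0.912, a0=26.682; τ=−ln(0.6893)/26.682=0.014 → t=0.087; u2·a0=0.2110·26.682=5.630; a1=2.472 < 5.630 ≤ a1+a2=12.048 → R2 fires; X=9 P=5 C=5 Y=3
Draw 4: a1=2.060, a2=6.650, a3=6.375, a4=12.933, a5=0.760, a0=28.778; τ=−ln(0.2162)/28.778=0.053 → t=0.140; u2·a0=0.8838·28.778=25.434; a1+…+a3=15.085 < 25.434 ≤ a1+…+a4=28.018 → R4 fires; X=8 P=5 C=7 Y=2
Draw 5: a1=2.884, a2=9.310, a3=4.250, a4=7.664, a5=1.064, a0=25.172; τ=−ln(0.2611)/25.172=0.053 → t=0.194; u2·a0=0.5657·25.172=14.240; a1+a2=12.194 < 14.240 ≤ a1+…+a3=16.444 → R3 fires; X=8 P=6 C=7 Y=1
Draw 6: a1=2.884, a2=11.172, a3=2.550, a4=3.832, a5=1.064, a0=21.502; τ=−ln(0.5880)/21.502=0.025 → t=0.218; u2·a0=0.3700·21.502=7.956; a1=2.884 < 7.956 ≤ a1+a2=14.056 → R2 fires; X=8 P=5 C=6 Y=2
Draw 7: a1=2.472, a2=7.980, a3=4.250, a4=7.664, a5=0.912, a0=23.278; τ=−ln(0.2436)/23.278=0.061 → t=0.279; u2·a0=0.3796·23.278=8.836; a1=2.472 < 8.836 ≤ a1+a2=10.452 → R2 fires; X=8 P=4 C=5 Y=3
Draw 8: a1=2.060, a2=5.320, a3=5.100, a4=11.496, a5=0.760, a0=24.736; τ=−ln(0.8166)/24.736=0.008 → t=0.287; u2·a0=0.0569·24.736=1.407 ≤ a1=2.060 → R1 fires; X=10 P=4 C=6 Y=3
Draw 9: a1=2.472, a2=6.384, a3=5.100, a4=14.370, a5=0.912, a0=29.238; τ=−ln(0.6582)/29.238=0.014 → t=0.301; u2·a0=0.8779·29.238=25.668; a1+…+a3=13.956 < 25.668 ≤ a1+…+a4=28.326 → R4 fires; X=9 P=4 C=8 Y=2
Draw 10: a1=3.296, a2=8.512, a3=3.400, a4=8.622, a5=1.216, a0=25.046; τ=−ln(0.5519)/25.046=0.024 → t=0.325; u2·a0=0.4980·25.046=12.473; a1+a2=11.808 < 12.473 ≤ a1+…+a3=15.208 → R3 fires; X=9 P=5 C=8 Y=1
Draw 11: a1=3.296, a2=10.640, a3=2.125, a4=4.311, a5=1.216, a0=21.588; τ=−ln(0.9445)/21.588=0.003 → t=0.328; u2·a0=0.4438·21.588=9.581; a1=3.296 < 9.581 ≤ a1+a2=13.936 → R2 fires; X=9 P=4 C=7 Y=2
Draw 12: a1=2.884, a2=7.448, a3=3.400, a4=8.622, a5=1.064, a0=23.418; τ=−ln(0.3664)/23.418=0.043 → t=0.371; u2·a0=0.4573·23.418=10.709; a1+a2=10.332 < 10.709 ≤ a1+…+a3=13.732 → R3 fires; X=9 P=5 C=7 Y=1
Draw 13: a1=2.884, a2=9.310, a3=2.125, a4=4.311, a5=1.064, a0=19.694; τ=−ln(0.9795)/19.694=0.001 → t=0.372; u2·a0=0.9003·19.694=17.731; a1+…+a3=14.319 < 17.731 ≤ a1+…+a4=18.630 → R4 fires; X=8 P=5 C=9 Y=0
Draw 14: a1=3.708, a2=11.970, a3=0.000, a4=0.000, a5=1.368, a0=17.046; τ=−ln(0.0884)/17.046=0.142 → t=0.514; u2·a0=0.2654·17.046=4.524; a1=3.708 < 4.524 ≤ a1+a2=15.678 → R2 fires; X=8 P=4 C=8 Y=1
Draw 15: a1=3.296, a2=8.512, a3=1.700, a4=3.832, a5=1.216, a0=18.556; τ=−ln(0.8121)/18.556=0.011 → t=0.525 > T=0.52: stop.
Read off Y at T=0.52: 1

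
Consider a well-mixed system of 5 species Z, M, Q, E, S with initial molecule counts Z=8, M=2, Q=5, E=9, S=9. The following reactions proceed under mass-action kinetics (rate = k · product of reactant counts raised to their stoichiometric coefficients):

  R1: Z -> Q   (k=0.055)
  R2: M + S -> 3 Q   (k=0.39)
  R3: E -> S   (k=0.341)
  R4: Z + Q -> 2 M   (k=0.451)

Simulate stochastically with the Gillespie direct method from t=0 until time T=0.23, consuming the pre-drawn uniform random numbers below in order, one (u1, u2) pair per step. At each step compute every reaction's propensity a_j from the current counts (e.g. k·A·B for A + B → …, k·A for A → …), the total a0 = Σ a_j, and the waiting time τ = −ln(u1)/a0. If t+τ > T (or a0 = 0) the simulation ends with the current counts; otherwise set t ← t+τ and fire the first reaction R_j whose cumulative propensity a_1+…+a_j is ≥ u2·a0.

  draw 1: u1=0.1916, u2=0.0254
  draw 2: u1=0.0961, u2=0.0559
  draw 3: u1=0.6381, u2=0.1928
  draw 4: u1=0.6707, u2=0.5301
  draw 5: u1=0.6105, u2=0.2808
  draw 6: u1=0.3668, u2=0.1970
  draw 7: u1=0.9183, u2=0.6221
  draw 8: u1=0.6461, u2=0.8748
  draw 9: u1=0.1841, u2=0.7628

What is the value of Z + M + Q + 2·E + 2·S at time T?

Value at T = 51

Check how each reaction changes W = Z + M + Q + 2·E + 2·S (weight of products minus weight of reactants):
R1: Z -> Q: (1·1) − (1·1) = 1 − 1 = 0
R2: M + S -> 3 Q: (1·3) − (1·1 + 2·1) = 3 − 3 = 0
R3: E -> S: (2·1) − (2·1) = 2 − 2 = 0
R4: Z + Q -> 2 M: (1·2) − (1·1 + 1·1) = 2 − 2 = 0
Every reaction leaves W unchanged, so W is conserved and no simulation is needed: W(T) = W(0) = 8 + 2 + 5 + 2·9 + 2·9 = 51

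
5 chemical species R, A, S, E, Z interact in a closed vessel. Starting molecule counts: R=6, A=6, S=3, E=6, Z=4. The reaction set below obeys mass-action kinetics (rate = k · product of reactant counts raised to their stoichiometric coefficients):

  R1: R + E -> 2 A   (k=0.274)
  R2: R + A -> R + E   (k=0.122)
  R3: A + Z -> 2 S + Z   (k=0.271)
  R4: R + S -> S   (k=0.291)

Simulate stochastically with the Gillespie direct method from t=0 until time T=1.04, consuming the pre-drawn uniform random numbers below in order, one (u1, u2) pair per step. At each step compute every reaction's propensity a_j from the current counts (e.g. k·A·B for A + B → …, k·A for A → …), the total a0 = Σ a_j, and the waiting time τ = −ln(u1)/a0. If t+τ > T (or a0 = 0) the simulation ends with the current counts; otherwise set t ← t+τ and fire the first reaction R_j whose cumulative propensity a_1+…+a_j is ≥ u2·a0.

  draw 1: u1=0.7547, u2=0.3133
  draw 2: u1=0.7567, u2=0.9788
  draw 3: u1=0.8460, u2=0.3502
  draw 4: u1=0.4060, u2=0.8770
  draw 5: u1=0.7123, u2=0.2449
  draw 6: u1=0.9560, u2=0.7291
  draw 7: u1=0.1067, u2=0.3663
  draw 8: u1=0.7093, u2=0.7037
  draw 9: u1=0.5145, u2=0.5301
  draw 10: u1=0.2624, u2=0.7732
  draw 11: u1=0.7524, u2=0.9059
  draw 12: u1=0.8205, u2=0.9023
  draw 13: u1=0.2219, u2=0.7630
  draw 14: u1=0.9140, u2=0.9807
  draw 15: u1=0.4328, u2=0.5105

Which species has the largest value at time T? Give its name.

Dominant species at T: S

t=0.000: R=6 A=6 S=3 E=6 Z=4
Draw 1: a1=9.864, a2=4.392, a3=6.504, a4=5.238, a0=25.998; τ=−ln(0.7547)/25.998=0.011 → t=0.011; u2·a0=0.3133·25.998=8.145 ≤ a1=9.864 → R1 fires; R=5 A=8 S=3 E=5 Z=4
Draw 2: a1=6.850, a2=4.880, a3=8.672, a4=4.365, a0=24.767; τ=−ln(0.7567)/24.767=0.011 → t=0.022; u2·a0=0.9788·24.767=24.242; a1+…+a3=20.402 < 24.242 ≤ a1+…+a4=24.767 → R4 fires; R=4 A=8 S=3 E=5 Z=4
Draw 3: a1=5.480, a2=3.904, a3=8.672, a4=3.492, a0=21.548; τ=−ln(0.8460)/21.548=0.008 → t=0.030; u2·a0=0.3502·21.548=7.546; a1=5.480 < 7.546 ≤ a1+a2=9.384 → R2 fires; R=4 A=7 S=3 E=6 Z=4
Draw 4: a1=6.576, a2=3.416, a3=7.588, a4=3.492, a0=21.072; τ=−ln(0.4060)/21.072=0.043 → t=0.073; u2·a0=0.8770·21.072=18.480; a1+…+a3=17.580 < 18.480 ≤ a1+…+a4=21.072 → R4 fires; R=3 A=7 S=3 E=6 Z=4
Draw 5: a1=4.932, a2=2.562, a3=7.588, a4=2.619, a0=17.701; τ=−ln(0.7123)/17.701=0.019 → t=0.092; u2·a0=0.2449·17.701=4.335 ≤ a1=4.932 → R1 fires; R=2 A=9 S=3 E=5 Z=4
Draw 6: a1=2.740, a2=2.196, a3=9.756, a4=1.746, a0=16.438; τ=−ln(0.9560)/16.438=0.003 → t=0.095; u2·a0=0.7291·16.438=11.985; a1+a2=4.936 < 11.985 ≤ a1+…+a3=14.692 → R3 fires; R=2 A=8 S=5 E=5 Z=4
Draw 7: a1=2.740, a2=1.952, a3=8.672, a4=2.910, a0=16.274; τ=−ln(0.1067)/16.274=0.138 → t=0.232; u2·a0=0.3663·16.274=5.961; a1+a2=4.692 < 5.961 ≤ a1+…+a3=13.364 → R3 fires; R=2 A=7 S=7 E=5 Z=4
Draw 8: a1=2.740, a2=1.708, a3=7.588, a4=4.074, a0=16.110; τ=−ln(0.7093)/16.110=0.021 → t=0.253; u2·a0=0.7037·16.110=11.337; a1+a2=4.448 < 11.337 ≤ a1+…+a3=12.036 → R3 fires; R=2 A=6 S=9 E=5 Z=4
Draw 9: a1=2.740, a2=1.464, a3=6.504, a4=5.238, a0=15.946; τ=−ln(0.5145)/15.946=0.042 → t=0.295; u2·a0=0.5301·15.946=8.453; a1+a2=4.204 < 8.453 ≤ a1+…+a3=10.708 → R3 fires; R=2 A=5 S=11 E=5 Z=4
Draw 10: a1=2.740, a2=1.220, a3=5.420, a4=6.402, a0=15.782; τ=−ln(0.2624)/15.782=0.085 → t=0.380; u2·a0=0.7732·15.782=12.203; a1+…+a3=9.380 < 12.203 ≤ a1+…+a4=15.782 → R4 fires; R=1 A=5 S=11 E=5 Z=4
Draw 11: a1=1.370, a2=0.610, a3=5.420, a4=3.201, a0=10.601; τ=−ln(0.7524)/10.601=0.027 → t=0.407; u2·a0=0.9059·10.601=9.603; a1+…+a3=7.400 < 9.603 ≤ a1+…+a4=10.601 → R4 fires; R=0 A=5 S=11 E=5 Z=4
Draw 12: a1=0.000, a2=0.000, a3=5.420, a4=0.000, a0=5.420; τ=−ln(0.8205)/5.420=0.037 → t=0.443; u2·a0=0.9023·5.420=4.890; a1+a2=0.000 < 4.890 ≤ a1+…+a3=5.420 → R3 fires; R=0 A=4 S=13 E=5 Z=4
Draw 13: a1=0.000, a2=0.000, a3=4.336, a4=0.000, a0=4.336; τ=−ln(0.2219)/4.336=0.347 → t=0.790; u2·a0=0.7630·4.336=3.308; a1+a2=0.000 < 3.308 ≤ a1+…+a3=4.336 → R3 fires; R=0 A=3 S=15 E=5 Z=4
Draw 14: a1=0.000, a2=0.000, a3=3.252, a4=0.000, a0=3.252; τ=−ln(0.9140)/3.252=0.028 → t=0.818; u2·a0=0.9807·3.252=3.189; a1+a2=0.000 < 3.189 ≤ a1+…+a3=3.252 → R3 fires; R=0 A=2 S=17 E=5 Z=4
Draw 15: a1=0.000, a2=0.000, a3=2.168, a4=0.000, a0=2.168; τ=−ln(0.4328)/2.168=0.386 → t=1.204 > T=1.04: stop.
At T=1.04: R=0 A=2 S=17 E=5 Z=4; the largest is S.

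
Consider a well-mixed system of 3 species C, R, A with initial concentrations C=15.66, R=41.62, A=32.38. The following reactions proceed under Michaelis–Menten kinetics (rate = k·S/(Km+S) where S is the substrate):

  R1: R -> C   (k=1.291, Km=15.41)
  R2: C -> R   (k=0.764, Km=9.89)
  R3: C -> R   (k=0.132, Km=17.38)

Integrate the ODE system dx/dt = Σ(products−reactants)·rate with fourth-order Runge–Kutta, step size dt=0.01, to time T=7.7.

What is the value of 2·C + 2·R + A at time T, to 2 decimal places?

Check how each reaction changes W = 2·C + 2·R + A (weight of products minus weight of reactants):
R1: R -> C: (2·1) − (2·1) = 2 − 2 = 0
R2: C -> R: (2·1) − (2·1) = 2 − 2 = 0
R3: C -> R: (2·1) − (2·1) = 2 − 2 = 0
Every reaction leaves W unchanged, so W is conserved and no simulation is needed: W(T) = W(0) = 2·15.66 + 2·41.62 + 32.38 = 146.94

Value at T = 146.94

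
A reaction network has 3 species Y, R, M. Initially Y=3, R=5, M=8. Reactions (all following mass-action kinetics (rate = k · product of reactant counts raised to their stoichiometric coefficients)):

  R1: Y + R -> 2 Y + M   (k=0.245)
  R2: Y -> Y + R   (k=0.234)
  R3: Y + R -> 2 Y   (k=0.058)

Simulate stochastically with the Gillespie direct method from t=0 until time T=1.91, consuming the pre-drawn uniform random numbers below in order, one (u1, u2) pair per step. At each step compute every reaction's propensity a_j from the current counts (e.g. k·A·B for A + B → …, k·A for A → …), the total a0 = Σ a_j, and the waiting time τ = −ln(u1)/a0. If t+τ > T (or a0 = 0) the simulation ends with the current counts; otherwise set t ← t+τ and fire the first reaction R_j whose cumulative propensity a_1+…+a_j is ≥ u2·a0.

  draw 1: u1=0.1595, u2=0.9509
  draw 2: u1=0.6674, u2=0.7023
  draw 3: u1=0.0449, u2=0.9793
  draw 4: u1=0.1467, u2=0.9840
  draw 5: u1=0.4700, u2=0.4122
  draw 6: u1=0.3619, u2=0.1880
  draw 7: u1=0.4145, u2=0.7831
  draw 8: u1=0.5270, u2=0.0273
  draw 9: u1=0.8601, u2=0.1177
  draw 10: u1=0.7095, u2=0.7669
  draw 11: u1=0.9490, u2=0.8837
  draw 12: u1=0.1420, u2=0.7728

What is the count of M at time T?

M at T = 12

t=0.000: Y=3 R=5 M=8
Draw 1: a1=3.675, a2=0.702, a3=0.870, a0=5.247; τ=−ln(0.1595)/5.247=0.350 → t=0.350; u2·a0=0.9509·5.247=4.989; a1+a2=4.377 < 4.989 ≤ a1+…+a3=5.247 → R3 fires; Y=4 R=4 M=8
Draw 2: a1=3.920, a2=0.936, a3=0.928, a0=5.784; τ=−ln(0.6674)/5.784=0.070 → t=0.420; u2·a0=0.7023·5.784=4.062; a1=3.920 < 4.062 ≤ a1+a2=4.856 → R2 fires; Y=4 R=5 M=8
Draw 3: a1=4.900, a2=0.936, a3=1.160, a0=6.996; τ=−ln(0.0449)/6.996=0.444 → t=0.863; u2·a0=0.9793·6.996=6.851; a1+a2=5.836 < 6.851 ≤ a1+…+a3=6.996 → R3 fires; Y=5 R=4 M=8
Draw 4: a1=4.900, a2=1.170, a3=1.160, a0=7.230; τ=−ln(0.1467)/7.230=0.265 → t=1.129; u2·a0=0.9840·7.230=7.114; a1+a2=6.070 < 7.114 ≤ a1+…+a3=7.230 → R3 fires; Y=6 R=3 M=8
Draw 5: a1=4.410, a2=1.404, a3=1.044, a0=6.858; τ=−ln(0.4700)/6.858=0.110 → t=1.239; u2·a0=0.4122·6.858=2.827 ≤ a1=4.410 → R1 fires; Y=7 R=2 M=9
Draw 6: a1=3.430, a2=1.638, a3=0.812, a0=5.880; τ=−ln(0.3619)/5.880=0.173 → t=1.412; u2·a0=0.1880·5.880=1.105 ≤ a1=3.430 → R1 fires; Y=8 R=1 M=10
Draw 7: a1=1.960, a2=1.872, a3=0.464, a0=4.296; τ=−ln(0.4145)/4.296=0.205 → t=1.617; u2·a0=0.7831·4.296=3.364; a1=1.960 < 3.364 ≤ a1+a2=3.832 → R2 fires; Y=8 R=2 M=10
Draw 8: a1=3.920, a2=1.872, a3=0.928, a0=6.720; τ=−ln(0.5270)/6.720=0.095 → t=1.712; u2·a0=0.0273·6.720=0.183 ≤ a1=3.920 → R1 fires; Y=9 R=1 M=11
Draw 9: a1=2.205, a2=2.106, a3=0.522, a0=4.833; τ=−ln(0.8601)/4.833=0.031 → t=1.743; u2·a0=0.1177·4.833=0.569 ≤ a1=2.205 → R1 fires; Y=10 R=0 M=12
Draw 10: a1=0.000, a2=2.340, a3=0.000, a0=2.340; τ=−ln(0.7095)/2.340=0.147 → t=1.890; u2·a0=0.7669·2.340=1.795; a1=0.000 < 1.795 ≤ a1+a2=2.340 → R2 fires; Y=10 R=1 M=12
Draw 11: a1=2.450, a2=2.340, a3=0.580, a0=5.370; τ=−ln(0.9490)/5.370=0.010 → t=1.900; u2·a0=0.8837·5.370=4.745; a1=2.450 < 4.745 ≤ a1+a2=4.790 → R2 fires; Y=10 R=2 M=12
Draw 12: a1=4.900, a2=2.340, a3=1.160, a0=8.400; τ=−ln(0.1420)/8.400=0.232 → t=2.132 > T=1.91: stop.
Read off M at T=1.91: 12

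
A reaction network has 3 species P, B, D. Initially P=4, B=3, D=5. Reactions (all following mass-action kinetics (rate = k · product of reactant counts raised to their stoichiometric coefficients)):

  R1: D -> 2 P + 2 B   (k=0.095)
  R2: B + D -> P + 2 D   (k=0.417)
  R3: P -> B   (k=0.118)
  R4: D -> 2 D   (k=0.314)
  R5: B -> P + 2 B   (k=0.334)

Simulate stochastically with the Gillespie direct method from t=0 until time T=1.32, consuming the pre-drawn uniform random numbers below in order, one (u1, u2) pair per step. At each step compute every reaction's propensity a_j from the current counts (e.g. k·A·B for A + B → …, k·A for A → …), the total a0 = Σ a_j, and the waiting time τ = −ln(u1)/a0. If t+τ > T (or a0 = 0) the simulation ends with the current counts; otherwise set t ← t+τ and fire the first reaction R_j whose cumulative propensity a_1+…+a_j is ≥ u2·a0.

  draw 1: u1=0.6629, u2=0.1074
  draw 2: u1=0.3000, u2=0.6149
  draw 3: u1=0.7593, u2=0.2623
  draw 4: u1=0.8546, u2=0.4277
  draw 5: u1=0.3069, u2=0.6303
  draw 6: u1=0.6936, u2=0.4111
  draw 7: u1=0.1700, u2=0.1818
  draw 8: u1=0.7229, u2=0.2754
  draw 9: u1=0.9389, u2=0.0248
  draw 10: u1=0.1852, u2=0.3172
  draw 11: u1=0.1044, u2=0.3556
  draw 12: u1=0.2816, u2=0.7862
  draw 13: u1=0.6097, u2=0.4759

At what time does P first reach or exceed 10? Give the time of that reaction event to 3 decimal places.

Threshold first reached at t = 0.951

t=0.000: P=4 B=3 D=5
Draw 1: a1=0.475, a2=6.255, a3=0.472, a4=1.570, a5=1.002, a0=9.774; τ=−ln(0.6629)/9.774=0.042 → t=0.042; u2·a0=0.1074·9.774=1.050; a1=0.475 < 1.050 ≤ a1+a2=6.730 → R2 fires; P=5 B=2 D=6
Draw 2: a1=0.570, a2=5.004, a3=0.590, a4=1.884, a5=0.668, a0=8.716; τ=−ln(0.3000)/8.716=0.138 → t=0.180; u2·a0=0.6149·8.716=5.359; a1=0.570 < 5.359 ≤ a1+a2=5.574 → R2 fires; P=6 B=1 D=7
Draw 3: a1=0.665, a2=2.919, a3=0.708, a4=2.198, a5=0.334, a0=6.824; τ=−ln(0.7593)/6.824=0.040 → t=0.221; u2·a0=0.2623·6.824=1.790; a1=0.665 < 1.790 ≤ a1+a2=3.584 → R2 fires; P=7 B=0 D=8
Draw 4: a1=0.760, a2=0.000, a3=0.826, a4=2.512, a5=0.000, a0=4.098; τ=−ln(0.8546)/4.098=0.038 → t=0.259; u2·a0=0.4277·4.098=1.753; a1+…+a3=1.586 < 1.753 ≤ a1+…+a4=4.098 → R4 fires; P=7 B=0 D=9
Draw 5: a1=0.855, a2=0.000, a3=0.826, a4=2.826, a5=0.000, a0=4.507; τ=−ln(0.3069)/4.507=0.262 → t=0.521; u2·a0=0.6303·4.507=2.841; a1+…+a3=1.681 < 2.841 ≤ a1+…+a4=4.507 → R4 fires; P=7 B=0 D=10
Draw 6: a1=0.950, a2=0.000, a3=0.826, a4=3.140, a5=0.000, a0=4.916; τ=−ln(0.6936)/4.916=0.074 → t=0.595; u2·a0=0.4111·4.916=2.021; a1+…+a3=1.776 < 2.021 ≤ a1+…+a4=4.916 → R4 fires; P=7 B=0 D=11
Draw 7: a1=1.045, a2=0.000, a3=0.826, a4=3.454, a5=0.000, a0=5.325; τ=−ln(0.1700)/5.325=0.333 → t=0.928; u2·a0=0.1818·5.325=0.968 ≤ a1=1.045 → R1 fires; P=9 B=2 D=10
Draw 8: a1=0.950, a2=8.340, a3=1.062, a4=3.140, a5=0.668, a0=14.160; τ=−ln(0.7229)/14.160=0.023 → t=0.951; u2·a0=0.2754·14.160=3.900; a1=0.950 < 3.900 ≤ a1+a2=9.290 → R2 fires; P=10 B=1 D=11
Draw 9: a1=1.045, a2=4.587, a3=1.180, a4=3.454, a5=0.334, a0=10.600; τ=−ln(0.9389)/10.600=0.006 → t=0.957; u2·a0=0.0248·10.600=0.263 ≤ a1=1.045 → R1 fires; P=12 B=3 D=10
Draw 10: a1=0.950, a2=12.510, a3=1.416, a4=3.140, a5=1.002, a0=19.018; τ=−ln(0.1852)/19.018=0.089 → t=1.046; u2·a0=0.3172·19.018=6.033; a1=0.950 < 6.033 ≤ a1+a2=13.460 → R2 fires; P=13 B=2 D=11
Draw 11: a1=1.045, a2=9.174, a3=1.534, a4=3.454, a5=0.668, a0=15.875; τ=−ln(0.1044)/15.875=0.142 → t=1.188; u2·a0=0.3556·15.875=5.645; a1=1.045 < 5.645 ≤ a1+a2=10.219 → R2 fires; P=14 B=1 D=12
Draw 12: a1=1.140, a2=5.004, a3=1.652, a4=3.768, a5=0.334, a0=11.898; τ=−ln(0.2816)/11.898=0.107 → t=1.295; u2·a0=0.7862·11.898=9.354; a1+…+a3=7.796 < 9.354 ≤ a1+…+a4=11.564 → R4 fires; P=14 B=1 D=13
Draw 13: a1=1.235, a2=5.421, a3=1.652, a4=4.082, a5=0.334, a0=12.724; τ=−ln(0.6097)/12.724=0.039 → t=1.333 > T=1.32: stop.
P first becomes ≥ 10 when it reaches 10 at the event at t=0.951.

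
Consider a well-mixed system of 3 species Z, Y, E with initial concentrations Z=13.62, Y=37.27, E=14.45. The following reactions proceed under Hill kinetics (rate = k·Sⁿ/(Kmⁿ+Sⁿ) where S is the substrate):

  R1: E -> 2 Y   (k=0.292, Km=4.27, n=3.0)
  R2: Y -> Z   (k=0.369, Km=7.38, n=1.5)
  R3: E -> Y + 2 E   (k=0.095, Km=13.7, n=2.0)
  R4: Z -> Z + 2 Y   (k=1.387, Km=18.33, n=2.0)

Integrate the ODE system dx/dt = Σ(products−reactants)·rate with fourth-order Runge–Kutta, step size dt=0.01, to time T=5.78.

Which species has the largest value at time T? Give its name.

Dominant species at T: Y

RK4 with dt=0.01: 578 steps to T=5.78. Trajectory (selected grid times):
t=0.00: Z=13.62 Y=37.27 E=14.45
t=0.64: Z=13.84 Y=38.09 E=14.30
t=1.28: Z=14.06 Y=38.92 E=14.15
t=1.93: Z=14.28 Y=39.77 E=14.00
t=2.57: Z=14.50 Y=40.62 E=13.85
t=3.21: Z=14.72 Y=41.48 E=13.69
t=3.85: Z=14.94 Y=42.36 E=13.54
t=4.50: Z=15.16 Y=43.26 E=13.39
t=5.14: Z=15.38 Y=44.16 E=13.24
t=5.78: Z=15.60 Y=45.07 E=13.09
At T=5.78: Z=15.60 Y=45.07 E=13.09; the largest is Y.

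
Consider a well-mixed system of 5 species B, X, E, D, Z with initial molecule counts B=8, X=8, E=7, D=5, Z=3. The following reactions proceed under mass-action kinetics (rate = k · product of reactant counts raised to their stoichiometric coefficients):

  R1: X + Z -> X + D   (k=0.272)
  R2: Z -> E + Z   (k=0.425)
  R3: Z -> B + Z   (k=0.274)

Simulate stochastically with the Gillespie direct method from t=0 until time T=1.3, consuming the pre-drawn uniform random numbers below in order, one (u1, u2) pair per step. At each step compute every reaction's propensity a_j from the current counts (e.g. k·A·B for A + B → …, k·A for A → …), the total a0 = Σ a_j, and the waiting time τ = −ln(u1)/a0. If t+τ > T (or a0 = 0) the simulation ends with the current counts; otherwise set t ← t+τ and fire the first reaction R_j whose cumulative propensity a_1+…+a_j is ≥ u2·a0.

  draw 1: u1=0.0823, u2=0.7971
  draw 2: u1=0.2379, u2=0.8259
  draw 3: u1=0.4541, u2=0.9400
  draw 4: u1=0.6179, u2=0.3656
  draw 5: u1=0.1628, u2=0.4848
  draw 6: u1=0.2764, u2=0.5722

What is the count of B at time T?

B at T = 9

t=0.000: B=8 X=8 E=7 D=5 Z=3
Draw 1: a1=6.528, a2=1.275, a3=0.822, a0=8.625; τ=−ln(0.0823)/8.625=0.290 → t=0.290; u2·a0=0.7971·8.625=6.875; a1=6.528 < 6.875 ≤ a1+a2=7.803 → R2 fires; B=8 X=8 E=8 D=5 Z=3
Draw 2: a1=6.528, a2=1.275, a3=0.822, a0=8.625; τ=−ln(0.2379)/8.625=0.166 → t=0.456; u2·a0=0.8259·8.625=7.123; a1=6.528 < 7.123 ≤ a1+a2=7.803 → R2 fires; B=8 X=8 E=9 D=5 Z=3
Draw 3: a1=6.528, a2=1.275, a3=0.822, a0=8.625; τ=−ln(0.4541)/8.625=0.092 → t=0.548; u2·a0=0.9400·8.625=8.107; a1+a2=7.803 < 8.107 ≤ a1+…+a3=8.625 → R3 fires; B=9 X=8 E=9 D=5 Z=3
Draw 4: a1=6.528, a2=1.275, a3=0.822, a0=8.625; τ=−ln(0.6179)/8.625=0.056 → t=0.603; u2·a0=0.3656·8.625=3.153 ≤ a1=6.528 → R1 fires; B=9 X=8 E=9 D=6 Z=2
Draw 5: a1=4.352, a2=0.850, a3=0.548, a0=5.750; τ=−ln(0.1628)/5.750=0.316 → t=0.919; u2·a0=0.4848·5.750=2.788 ≤ a1=4.352 → R1 fires; B=9 X=8 E=9 D=7 Z=1
Draw 6: a1=2.176, a2=0.425, a3=0.274, a0=2.875; τ=−ln(0.2764)/2.875=0.447 → t=1.366 > T=1.3: stop.
Read off B at T=1.3: 9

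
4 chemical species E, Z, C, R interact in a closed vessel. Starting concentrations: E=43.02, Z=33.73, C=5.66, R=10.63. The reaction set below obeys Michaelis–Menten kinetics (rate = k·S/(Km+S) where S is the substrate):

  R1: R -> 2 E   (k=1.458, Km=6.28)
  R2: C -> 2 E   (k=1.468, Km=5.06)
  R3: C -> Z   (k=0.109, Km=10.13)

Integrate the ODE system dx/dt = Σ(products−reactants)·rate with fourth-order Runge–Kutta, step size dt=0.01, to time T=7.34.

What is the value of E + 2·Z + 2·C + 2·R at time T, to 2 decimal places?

Check how each reaction changes W = E + 2·Z + 2·C + 2·R (weight of products minus weight of reactants):
R1: R -> 2 E: (1·2) − (2·1) = 2 − 2 = 0
R2: C -> 2 E: (1·2) − (2·1) = 2 − 2 = 0
R3: C -> Z: (2·1) − (2·1) = 2 − 2 = 0
Every reaction leaves W unchanged, so W is conserved and no simulation is needed: W(T) = W(0) = 43.02 + 2·33.73 + 2·5.66 + 2·10.63 = 143.06

Value at T = 143.06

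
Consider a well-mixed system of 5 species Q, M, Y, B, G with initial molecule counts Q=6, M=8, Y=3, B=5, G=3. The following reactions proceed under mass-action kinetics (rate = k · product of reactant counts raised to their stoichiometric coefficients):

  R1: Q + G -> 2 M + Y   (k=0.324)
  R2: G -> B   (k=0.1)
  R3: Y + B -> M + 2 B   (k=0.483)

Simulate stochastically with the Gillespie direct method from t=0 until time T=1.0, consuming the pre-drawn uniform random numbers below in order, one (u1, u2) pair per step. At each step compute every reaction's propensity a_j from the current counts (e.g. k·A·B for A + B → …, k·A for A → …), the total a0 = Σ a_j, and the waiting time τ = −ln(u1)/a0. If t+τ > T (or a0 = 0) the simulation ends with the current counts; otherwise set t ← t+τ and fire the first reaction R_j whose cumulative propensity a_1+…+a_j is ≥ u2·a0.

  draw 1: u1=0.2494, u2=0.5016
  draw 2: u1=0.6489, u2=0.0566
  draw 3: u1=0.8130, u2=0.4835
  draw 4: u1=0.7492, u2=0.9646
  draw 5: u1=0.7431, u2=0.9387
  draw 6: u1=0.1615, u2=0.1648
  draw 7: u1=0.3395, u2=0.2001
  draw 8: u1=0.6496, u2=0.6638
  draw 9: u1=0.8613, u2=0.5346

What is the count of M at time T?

t=0.000: Q=6 M=8 Y=3 B=5 G=3
Draw 1: a1=5.832, a2=0.300, a3=7.245, a0=13.377; τ=−ln(0.2494)/13.377=0.104 → t=0.104; u2·a0=0.5016·13.377=6.710; a1+a2=6.132 < 6.710 ≤ a1+…+a3=13.377 → R3 fires; Q=6 M=9 Y=2 B=6 G=3
Draw 2: a1=5.832, a2=0.300, a3=5.796, a0=11.928; τ=−ln(0.6489)/11.928=0.036 → t=0.140; u2·a0=0.0566·11.928=0.675 ≤ a1=5.832 → R1 fires; Q=5 M=11 Y=3 B=6 G=2
Draw 3: a1=3.240, a2=0.200, a3=8.694, a0=12.134; τ=−ln(0.8130)/12.134=0.017 → t=0.157; u2·a0=0.4835·12.134=5.867; a1+a2=3.440 < 5.867 ≤ a1+…+a3=12.134 → R3 fires; Q=5 M=12 Y=2 B=7 G=2
Draw 4: a1=3.240, a2=0.200, a3=6.762, a0=10.202; τ=−ln(0.7492)/10.202=0.028 → t=0.185; u2·a0=0.9646·10.202=9.841; a1+a2=3.440 < 9.841 ≤ a1+…+a3=10.202 → R3 fires; Q=5 M=13 Y=1 B=8 G=2
Draw 5: a1=3.240, a2=0.200, a3=3.864, a0=7.304; τ=−ln(0.7431)/7.304=0.041 → t=0.226; u2·a0=0.9387·7.304=6.856; a1+a2=3.440 < 6.856 ≤ a1+…+a3=7.304 → R3 fires; Q=5 M=14 Y=0 B=9 G=2
Draw 6: a1=3.240, a2=0.200, a3=0.000, a0=3.440; τ=−ln(0.1615)/3.440=0.530 → t=0.756; u2·a0=0.1648·3.440=0.567 ≤ a1=3.240 → R1 fires; Q=4 M=16 Y=1 B=9 G=1
Draw 7: a1=1.296, a2=0.100, a3=4.347, a0=5.743; τ=−ln(0.3395)/5.743=0.188 → t=0.944; u2·a0=0.2001·5.743=1.149 ≤ a1=1.296 → R1 fires; Q=3 M=18 Y=2 B=9 G=0
Draw 8: a1=0.000, a2=0.000, a3=8.694, a0=8.694; τ=−ln(0.6496)/8.694=0.050 → t=0.994; u2·a0=0.6638·8.694=5.771; a1+a2=0.000 < 5.771 ≤ a1+…+a3=8.694 → R3 fires; Q=3 M=19 Y=1 B=10 G=0
Draw 9: a1=0.000, a2=0.000, a3=4.830, a0=4.830; τ=−ln(0.8613)/4.830=0.031 → t=1.025 > T=1.0: stop.
Read off M at T=1.0: 19

M at T = 19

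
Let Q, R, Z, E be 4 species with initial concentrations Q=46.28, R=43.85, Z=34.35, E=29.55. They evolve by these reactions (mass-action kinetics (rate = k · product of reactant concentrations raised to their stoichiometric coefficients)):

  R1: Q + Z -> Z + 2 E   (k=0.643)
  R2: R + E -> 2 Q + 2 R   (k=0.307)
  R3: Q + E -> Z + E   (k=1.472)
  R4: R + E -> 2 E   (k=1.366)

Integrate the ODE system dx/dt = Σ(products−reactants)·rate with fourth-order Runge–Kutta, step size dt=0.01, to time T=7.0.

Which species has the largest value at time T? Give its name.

RK4 with dt=0.01: 700 steps to T=7.0. Trajectory (selected grid times):
t=0.00: Q=46.28 R=43.85 Z=34.35 E=29.55
t=0.78: Q=0.00 R=0.00 Z=86.15 E=113.21
t=1.56: Q=0.00 R=0.00 Z=86.15 E=113.21
t=2.33: Q=0.00 R=0.00 Z=86.15 E=113.21
t=3.11: Q=0.00 R=0.00 Z=86.15 E=113.21
t=3.89: Q=0.00 R=0.00 Z=86.15 E=113.21
t=4.67: Q=0.00 R=0.00 Z=86.15 E=113.21
t=5.44: Q=0.00 R=0.00 Z=86.15 E=113.21
t=6.22: Q=0.00 R=0.00 Z=86.15 E=113.21
t=7.00: Q=0.00 R=0.00 Z=86.15 E=113.21
At T=7.0: Q=0.00 R=0.00 Z=86.15 E=113.21; the largest is E.

Dominant species at T: E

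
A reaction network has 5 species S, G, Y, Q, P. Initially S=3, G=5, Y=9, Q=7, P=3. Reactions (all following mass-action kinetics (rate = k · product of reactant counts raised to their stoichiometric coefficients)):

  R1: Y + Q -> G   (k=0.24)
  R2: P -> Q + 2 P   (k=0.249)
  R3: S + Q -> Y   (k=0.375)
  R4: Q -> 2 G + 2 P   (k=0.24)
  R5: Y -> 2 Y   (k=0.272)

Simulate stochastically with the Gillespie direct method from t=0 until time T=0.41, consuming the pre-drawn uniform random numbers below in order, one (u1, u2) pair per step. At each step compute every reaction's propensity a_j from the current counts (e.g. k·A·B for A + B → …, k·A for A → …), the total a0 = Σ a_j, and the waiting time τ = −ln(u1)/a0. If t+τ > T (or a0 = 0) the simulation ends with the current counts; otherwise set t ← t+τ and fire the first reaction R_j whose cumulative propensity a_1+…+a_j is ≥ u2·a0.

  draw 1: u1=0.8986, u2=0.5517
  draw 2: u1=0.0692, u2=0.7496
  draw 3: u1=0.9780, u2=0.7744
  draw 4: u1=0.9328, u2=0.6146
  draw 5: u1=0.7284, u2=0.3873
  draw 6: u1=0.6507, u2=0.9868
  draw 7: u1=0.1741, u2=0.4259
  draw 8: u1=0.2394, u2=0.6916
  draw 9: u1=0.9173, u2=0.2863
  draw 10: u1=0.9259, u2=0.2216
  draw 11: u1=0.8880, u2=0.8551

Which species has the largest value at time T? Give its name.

t=0.000: S=3 G=5 Y=9 Q=7 P=3
Draw 1: a1=15.120, a2=0.747, a3=7.875, a4=1.680, a5=2.448, a0=27.870; τ=−ln(0.8986)/27.870=0.004 → t=0.004; u2·a0=0.5517·27.870=15.376; a1=15.120 < 15.376 ≤ a1+a2=15.867 → R2 fires; S=3 G=5 Y=9 Q=8 P=4
Draw 2: a1=17.280, a2=0.996, a3=9.000, a4=1.920, a5=2.448, a0=31.644; τ=−ln(0.0692)/31.644=0.084 → t=0.088; u2·a0=0.7496·31.644=23.720; a1+a2=18.276 < 23.720 ≤ a1+…+a3=27.276 → R3 fires; S=2 G=5 Y=10 Q=7 P=4
Draw 3: a1=16.800, a2=0.996, a3=5.250, a4=1.680, a5=2.720, a0=27.446; τ=−ln(0.9780)/27.446=0.001 → t=0.089; u2·a0=0.7744·27.446=21.254; a1+a2=17.796 < 21.254 ≤ a1+…+a3=23.046 → R3 fires; S=1 G=5 Y=11 Q=6 P=4
Draw 4: a1=15.840, a2=0.996, a3=2.250, a4=1.440, a5=2.992, a0=23.518; τ=−ln(0.9328)/23.518=0.003 → t=0.092; u2·a0=0.6146·23.518=14.454 ≤ a1=15.840 → R1 fires; S=1 G=6 Y=10 Q=5 P=4
Draw 5: a1=12.000, a2=0.996, a3=1.875, a4=1.200, a5=2.720, a0=18.791; τ=−ln(0.7284)/18.791=0.017 → t=0.109; u2·a0=0.3873·18.791=7.278 ≤ a1=12.000 → R1 fires; S=1 G=7 Y=9 Q=4 P=4
Draw 6: a1=8.640, a2=0.996, a3=1.500, a4=0.960, a5=2.448, a0=14.544; τ=−ln(0.6507)/14.544=0.030 → t=0.138; u2·a0=0.9868·14.544=14.352; a1+…+a4=12.096 < 14.352 ≤ a1+…+a5=14.544 → R5 fires; S=1 G=7 Y=10 Q=4 P=4
Draw 7: a1=9.600, a2=0.996, a3=1.500, a4=0.960, a5=2.720, a0=15.776; τ=−ln(0.1741)/15.776=0.111 → t=0.249; u2·a0=0.4259·15.776=6.719 ≤ a1=9.600 → R1 fires; S=1 G=8 Y=9 Q=3 P=4
Draw 8: a1=6.480, a2=0.996, a3=1.125, a4=0.720, a5=2.448, a0=11.769; τ=−ln(0.2394)/11.769=0.121 → t=0.371; u2·a0=0.6916·11.769=8.139; a1+a2=7.476 < 8.139 ≤ a1+…+a3=8.601 → R3 fires; S=0 G=8 Y=10 Q=2 P=4
Draw 9: a1=4.800, a2=0.996, a3=0.000, a4=0.480, a5=2.720, a0=8.996; τ=−ln(0.9173)/8.996=0.010 → t=0.380; u2·a0=0.2863·8.996=2.576 ≤ a1=4.800 → R1 fires; S=0 G=9 Y=9 Q=1 P=4
Draw 10: a1=2.160, a2=0.996, a3=0.000, a4=0.240, a5=2.448, a0=5.844; τ=−ln(0.9259)/5.844=0.013 → t=0.393; u2·a0=0.2216·5.844=1.295 ≤ a1=2.160 → R1 fires; S=0 G=10 Y=8 Q=0 P=4
Draw 11: a1=0.000, a2=0.996, a3=0.000, a4=0.000, a5=2.176, a0=3.172; τ=−ln(0.8880)/3.172=0.037 → t=0.431 > T=0.41: stop.
At T=0.41: S=0 G=10 Y=8 Q=0 P=4; the largest is G.

Dominant species at T: G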